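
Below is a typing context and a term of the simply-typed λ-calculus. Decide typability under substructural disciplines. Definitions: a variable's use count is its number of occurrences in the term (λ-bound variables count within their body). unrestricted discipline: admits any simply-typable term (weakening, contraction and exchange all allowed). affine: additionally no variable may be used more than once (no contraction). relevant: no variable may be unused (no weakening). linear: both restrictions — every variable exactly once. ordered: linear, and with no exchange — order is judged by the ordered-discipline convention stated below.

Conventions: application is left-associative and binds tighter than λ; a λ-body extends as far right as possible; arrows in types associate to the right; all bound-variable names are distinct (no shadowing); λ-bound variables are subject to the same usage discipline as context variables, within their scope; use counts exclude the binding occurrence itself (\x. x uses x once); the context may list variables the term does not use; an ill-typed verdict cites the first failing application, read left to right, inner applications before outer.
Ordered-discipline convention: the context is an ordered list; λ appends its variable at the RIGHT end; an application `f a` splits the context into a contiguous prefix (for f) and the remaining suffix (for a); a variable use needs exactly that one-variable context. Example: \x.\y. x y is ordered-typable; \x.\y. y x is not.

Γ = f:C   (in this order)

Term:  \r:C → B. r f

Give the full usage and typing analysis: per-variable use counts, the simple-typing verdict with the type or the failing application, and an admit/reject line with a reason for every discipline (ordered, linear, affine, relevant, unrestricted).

use counts: f: 1×, r (bound): 1×
left-to-right use order: r, f
typing: the term checks, with type (C → B) → B
ordered: ✗ — use order r, f needs exchange
linear: ✓ — exactly-once usage across f, r
affine: ✓ — at most one use each (f, r)
relevant: ✓ — none of f, r goes unused
unrestricted: ✓ — typability at (C → B) → B is all that's needed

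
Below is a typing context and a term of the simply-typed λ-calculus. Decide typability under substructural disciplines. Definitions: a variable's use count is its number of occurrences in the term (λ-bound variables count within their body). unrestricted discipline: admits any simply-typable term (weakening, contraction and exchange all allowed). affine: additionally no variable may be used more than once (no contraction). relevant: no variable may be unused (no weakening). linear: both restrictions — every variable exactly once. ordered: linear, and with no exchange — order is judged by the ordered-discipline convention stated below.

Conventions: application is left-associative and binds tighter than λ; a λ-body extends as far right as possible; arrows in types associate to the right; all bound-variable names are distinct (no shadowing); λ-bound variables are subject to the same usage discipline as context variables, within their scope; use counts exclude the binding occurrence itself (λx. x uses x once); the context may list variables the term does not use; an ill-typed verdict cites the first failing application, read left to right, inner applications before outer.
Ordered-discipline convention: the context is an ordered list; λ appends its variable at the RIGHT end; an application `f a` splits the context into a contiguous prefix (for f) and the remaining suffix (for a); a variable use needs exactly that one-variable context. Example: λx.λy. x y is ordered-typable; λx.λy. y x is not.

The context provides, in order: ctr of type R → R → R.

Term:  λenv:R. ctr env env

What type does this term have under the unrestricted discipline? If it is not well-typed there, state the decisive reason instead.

term : R → R
usage: ctr ×1, env [bound] ×2
left-to-right use order: ctr, env, env
typing: the term checks, with type R → R
across the five disciplines: ordered ✗ | linear ✗ | affine ✗ | relevant ✓ | unrestricted ✓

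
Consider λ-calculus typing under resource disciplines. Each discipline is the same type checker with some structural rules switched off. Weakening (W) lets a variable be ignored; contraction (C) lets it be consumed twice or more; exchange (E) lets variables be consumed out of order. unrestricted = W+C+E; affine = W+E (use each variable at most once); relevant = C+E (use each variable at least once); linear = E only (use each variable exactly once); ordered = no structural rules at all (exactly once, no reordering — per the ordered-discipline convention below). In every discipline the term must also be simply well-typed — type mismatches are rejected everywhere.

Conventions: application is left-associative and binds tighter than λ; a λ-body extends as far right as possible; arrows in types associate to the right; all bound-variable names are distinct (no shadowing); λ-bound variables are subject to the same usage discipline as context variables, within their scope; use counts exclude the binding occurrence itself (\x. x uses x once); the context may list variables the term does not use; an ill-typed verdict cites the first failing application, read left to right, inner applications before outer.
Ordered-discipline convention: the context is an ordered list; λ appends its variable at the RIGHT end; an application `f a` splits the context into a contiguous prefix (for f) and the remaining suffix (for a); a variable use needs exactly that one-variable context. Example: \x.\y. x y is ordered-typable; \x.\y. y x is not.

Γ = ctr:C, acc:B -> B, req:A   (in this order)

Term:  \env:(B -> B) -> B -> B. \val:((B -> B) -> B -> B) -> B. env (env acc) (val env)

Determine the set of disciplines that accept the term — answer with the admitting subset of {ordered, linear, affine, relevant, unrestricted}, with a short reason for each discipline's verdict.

admitted in: unrestricted
use counts: ctr ×0, acc ×1, req ×0, env [bound] ×3, val [bound] ×1
left-to-right use order: env, env, acc, val, env
typing: ✓ — ((B -> B) -> B -> B) -> (((B -> B) -> B -> B) -> B) -> B
ordered ✗ (needs contraction — env ×3; unused: ctr, req — weakening required)
linear ✗ (needs contraction — env ×3; unused: ctr, req — weakening required)
affine ✗ (needs contraction — env ×3)
relevant ✗ (unused: ctr, req — weakening required)
unrestricted ✓ (simply typable at ((B -> B) -> B -> B) -> (((B -> B) -> B -> B) -> B) -> B; W, C, E all held)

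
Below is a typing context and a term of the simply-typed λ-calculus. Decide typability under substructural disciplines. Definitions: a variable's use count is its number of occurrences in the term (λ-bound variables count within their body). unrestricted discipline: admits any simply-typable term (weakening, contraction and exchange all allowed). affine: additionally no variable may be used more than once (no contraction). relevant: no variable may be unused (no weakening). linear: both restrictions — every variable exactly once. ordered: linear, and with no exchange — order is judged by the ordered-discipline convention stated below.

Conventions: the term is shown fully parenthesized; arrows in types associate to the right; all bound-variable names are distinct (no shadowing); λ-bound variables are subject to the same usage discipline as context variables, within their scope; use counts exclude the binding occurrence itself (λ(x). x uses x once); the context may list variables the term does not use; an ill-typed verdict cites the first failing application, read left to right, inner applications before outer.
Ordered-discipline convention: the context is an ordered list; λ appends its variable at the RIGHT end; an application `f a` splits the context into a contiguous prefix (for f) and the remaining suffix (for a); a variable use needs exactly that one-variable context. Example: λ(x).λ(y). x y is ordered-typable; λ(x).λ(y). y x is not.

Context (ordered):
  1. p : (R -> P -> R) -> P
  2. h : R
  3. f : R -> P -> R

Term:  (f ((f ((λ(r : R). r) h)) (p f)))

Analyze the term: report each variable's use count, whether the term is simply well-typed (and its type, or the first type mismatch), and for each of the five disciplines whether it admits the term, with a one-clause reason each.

variable uses: p: 1, h: 1, f: 3, r (λ-bound): 1
order of uses: f, f, r, h, p, f
typing: well-typed — term : P -> R
ordered: ✗ — repeated use of f ×3
linear: ✗ — repeated use of f ×3
affine: ✗ — repeated use of f ×3
relevant: ✓ — every one of p, h, f, r appears
unrestricted: ✓ — well-typed at P -> R; no restrictions here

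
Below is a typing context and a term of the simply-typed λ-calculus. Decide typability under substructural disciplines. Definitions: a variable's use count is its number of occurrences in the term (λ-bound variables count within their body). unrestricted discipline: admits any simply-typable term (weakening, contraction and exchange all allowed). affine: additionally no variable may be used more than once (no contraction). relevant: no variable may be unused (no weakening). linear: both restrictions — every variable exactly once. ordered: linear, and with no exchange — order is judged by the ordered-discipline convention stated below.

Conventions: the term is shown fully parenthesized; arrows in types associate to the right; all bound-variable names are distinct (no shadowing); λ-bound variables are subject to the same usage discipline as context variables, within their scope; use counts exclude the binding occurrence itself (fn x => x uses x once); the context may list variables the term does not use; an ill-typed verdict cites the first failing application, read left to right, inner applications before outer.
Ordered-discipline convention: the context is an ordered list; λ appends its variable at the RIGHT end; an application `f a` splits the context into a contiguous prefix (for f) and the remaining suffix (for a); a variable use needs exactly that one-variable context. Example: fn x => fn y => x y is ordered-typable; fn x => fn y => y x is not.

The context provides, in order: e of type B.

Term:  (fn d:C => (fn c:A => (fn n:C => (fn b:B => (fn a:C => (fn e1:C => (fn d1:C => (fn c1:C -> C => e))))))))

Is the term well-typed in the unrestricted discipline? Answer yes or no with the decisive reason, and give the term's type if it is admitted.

yes — typability at C -> A -> C -> B -> C -> C -> C -> (C -> C) -> B is all that's needed; term : C -> A -> C -> B -> C -> C -> C -> (C -> C) -> B
use counts: e=1, d (λ-bound)=0, c (λ-bound)=0, n (λ-bound)=0, b (λ-bound)=0, a (λ-bound)=0, e1 (λ-bound)=0, d1 (λ-bound)=0, c1 (λ-bound)=0
left-to-right use order: e
typing: the term checks, with type C -> A -> C -> B -> C -> C -> C -> (C -> C) -> B
summary: ordered ✗ · linear ✗ · affine ✓ · relevant ✗ · unrestricted ✓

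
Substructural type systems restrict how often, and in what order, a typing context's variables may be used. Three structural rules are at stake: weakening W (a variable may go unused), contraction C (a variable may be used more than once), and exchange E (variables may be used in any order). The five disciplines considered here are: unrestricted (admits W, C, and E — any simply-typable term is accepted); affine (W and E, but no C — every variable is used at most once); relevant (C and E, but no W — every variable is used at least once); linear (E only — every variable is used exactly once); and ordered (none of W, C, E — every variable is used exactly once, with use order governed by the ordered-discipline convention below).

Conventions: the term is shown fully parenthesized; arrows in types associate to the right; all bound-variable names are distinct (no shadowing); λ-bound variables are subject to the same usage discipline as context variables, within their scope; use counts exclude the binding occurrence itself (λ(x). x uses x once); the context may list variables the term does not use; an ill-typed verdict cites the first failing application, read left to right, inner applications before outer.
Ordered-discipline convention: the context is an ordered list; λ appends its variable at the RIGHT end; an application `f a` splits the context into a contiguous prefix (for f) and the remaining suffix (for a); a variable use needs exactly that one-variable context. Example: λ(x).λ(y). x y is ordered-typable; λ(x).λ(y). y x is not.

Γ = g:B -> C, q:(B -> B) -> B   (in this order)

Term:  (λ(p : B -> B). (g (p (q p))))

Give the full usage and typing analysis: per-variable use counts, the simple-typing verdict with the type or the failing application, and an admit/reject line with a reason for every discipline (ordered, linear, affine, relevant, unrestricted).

counts: g: 1; q: 1; p (bound): 2
left-to-right use order: g, p, q, p
typing: ✓ — (B -> B) -> C
ordered ✗ (repeated use of p ×2)
linear ✗ (repeated use of p ×2)
affine ✗ (repeated use of p ×2)
relevant ✓ (none of g, q, p goes unused)
unrestricted ✓ (well-typed at (B -> B) -> C; no restrictions here)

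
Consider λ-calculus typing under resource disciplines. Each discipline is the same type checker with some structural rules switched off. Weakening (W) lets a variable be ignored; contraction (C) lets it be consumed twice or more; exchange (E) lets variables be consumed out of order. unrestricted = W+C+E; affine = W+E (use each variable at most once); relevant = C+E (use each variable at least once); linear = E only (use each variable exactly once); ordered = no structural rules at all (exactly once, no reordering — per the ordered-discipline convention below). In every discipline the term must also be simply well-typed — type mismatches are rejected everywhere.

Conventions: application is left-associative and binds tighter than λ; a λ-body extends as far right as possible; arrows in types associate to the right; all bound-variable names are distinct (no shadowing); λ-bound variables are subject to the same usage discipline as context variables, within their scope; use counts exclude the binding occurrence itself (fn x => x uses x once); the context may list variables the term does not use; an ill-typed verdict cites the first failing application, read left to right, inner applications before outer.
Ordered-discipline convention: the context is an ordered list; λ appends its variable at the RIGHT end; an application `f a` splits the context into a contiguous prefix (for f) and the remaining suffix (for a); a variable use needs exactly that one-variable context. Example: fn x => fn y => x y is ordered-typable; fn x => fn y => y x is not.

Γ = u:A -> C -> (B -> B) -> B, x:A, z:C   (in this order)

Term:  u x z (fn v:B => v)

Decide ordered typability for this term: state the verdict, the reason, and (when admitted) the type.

yes — u, x, z, v once each; derivable with no W/C/E; term : B
variable uses: u: 1, x: 1, z: 1, v [bound]: 1
order of uses: u, x, z, v
typing: the term checks, with type B
per-discipline verdicts: ordered ✓, linear ✓, affine ✓, relevant ✓, unrestricted ✓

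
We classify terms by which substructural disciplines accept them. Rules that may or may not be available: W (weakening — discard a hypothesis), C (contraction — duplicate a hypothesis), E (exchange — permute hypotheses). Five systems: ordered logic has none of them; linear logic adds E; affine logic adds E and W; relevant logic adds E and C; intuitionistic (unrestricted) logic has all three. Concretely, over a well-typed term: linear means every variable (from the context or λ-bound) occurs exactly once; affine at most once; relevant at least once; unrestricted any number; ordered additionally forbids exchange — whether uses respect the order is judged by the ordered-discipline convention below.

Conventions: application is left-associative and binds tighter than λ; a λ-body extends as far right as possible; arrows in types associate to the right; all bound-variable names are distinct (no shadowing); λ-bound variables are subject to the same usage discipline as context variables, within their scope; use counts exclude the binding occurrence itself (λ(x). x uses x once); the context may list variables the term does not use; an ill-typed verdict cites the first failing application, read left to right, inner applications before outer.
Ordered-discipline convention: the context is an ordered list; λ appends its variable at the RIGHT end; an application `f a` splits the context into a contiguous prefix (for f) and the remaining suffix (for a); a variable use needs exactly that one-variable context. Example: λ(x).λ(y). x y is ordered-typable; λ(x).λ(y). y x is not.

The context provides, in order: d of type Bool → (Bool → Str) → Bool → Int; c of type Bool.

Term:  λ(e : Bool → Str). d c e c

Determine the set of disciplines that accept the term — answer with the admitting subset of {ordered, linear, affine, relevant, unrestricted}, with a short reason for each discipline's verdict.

accepted by: relevant, unrestricted
counts: d: 1×; c: 2×; e [bound]: 1×
use order (left to right): d, c, e, c
typing: well-typed — term : (Bool → Str) → Int
ordered ✗ (repeated use of c ×2)
linear ✗ (repeated use of c ×2)
affine ✗ (repeated use of c ×2)
relevant ✓ (every one of d, c, e appears)
unrestricted ✓ (typability at (Bool → Str) → Int is all that's needed)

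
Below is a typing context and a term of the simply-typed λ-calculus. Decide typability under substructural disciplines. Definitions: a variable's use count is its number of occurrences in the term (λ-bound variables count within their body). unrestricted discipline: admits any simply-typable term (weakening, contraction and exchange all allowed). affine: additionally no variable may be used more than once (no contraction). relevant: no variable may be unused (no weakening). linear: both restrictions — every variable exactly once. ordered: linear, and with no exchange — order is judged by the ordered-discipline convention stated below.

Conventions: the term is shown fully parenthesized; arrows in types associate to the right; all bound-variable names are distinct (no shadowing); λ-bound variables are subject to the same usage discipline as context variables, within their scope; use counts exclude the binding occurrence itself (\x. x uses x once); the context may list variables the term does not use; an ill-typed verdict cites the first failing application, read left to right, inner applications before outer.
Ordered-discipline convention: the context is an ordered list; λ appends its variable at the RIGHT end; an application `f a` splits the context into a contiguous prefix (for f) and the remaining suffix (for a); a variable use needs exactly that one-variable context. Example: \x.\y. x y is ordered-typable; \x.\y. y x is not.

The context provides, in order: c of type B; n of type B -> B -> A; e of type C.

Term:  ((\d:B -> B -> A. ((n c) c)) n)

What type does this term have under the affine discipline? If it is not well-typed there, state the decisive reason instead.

not well-typed under affine — c ×2, n ×2 used more than once (contraction)
counts: c: 2; n: 2; e: 0; d (bound): 0
uses in reading order: n, c, c, n
typing: ✓ — A
summary: ordered ✗ · linear ✗ · affine ✗ · relevant ✗ · unrestricted ✓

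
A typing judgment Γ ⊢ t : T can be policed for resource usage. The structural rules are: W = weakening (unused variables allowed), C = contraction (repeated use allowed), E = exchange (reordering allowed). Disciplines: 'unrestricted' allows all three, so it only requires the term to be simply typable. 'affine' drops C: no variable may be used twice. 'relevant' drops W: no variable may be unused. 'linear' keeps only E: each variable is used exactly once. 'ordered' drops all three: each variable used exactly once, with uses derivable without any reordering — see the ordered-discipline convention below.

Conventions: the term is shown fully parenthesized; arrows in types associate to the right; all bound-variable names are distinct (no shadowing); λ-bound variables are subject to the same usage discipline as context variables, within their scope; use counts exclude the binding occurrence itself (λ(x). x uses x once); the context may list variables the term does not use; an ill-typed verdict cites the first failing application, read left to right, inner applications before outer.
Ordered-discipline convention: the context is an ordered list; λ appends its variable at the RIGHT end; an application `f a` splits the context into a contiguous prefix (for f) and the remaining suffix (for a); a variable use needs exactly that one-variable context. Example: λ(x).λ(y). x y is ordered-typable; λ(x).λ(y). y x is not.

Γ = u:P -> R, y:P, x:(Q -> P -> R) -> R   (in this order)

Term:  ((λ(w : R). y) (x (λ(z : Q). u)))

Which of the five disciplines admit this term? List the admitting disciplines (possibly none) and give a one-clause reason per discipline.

admitted in: affine, unrestricted
counts: u=1; y=1; x=1; w (λ-bound)=0; z (λ-bound)=0
order of uses: y, x, u
typing: well-typed — term : P
ordered: ✗, w, z never used (weakening)
linear: ✗, w, z never used (weakening)
affine: ✓, u, y, x, w, z: no repeats, contraction unneeded
relevant: ✗, w, z never used (weakening)
unrestricted: ✓, well-typed at P; no restrictions here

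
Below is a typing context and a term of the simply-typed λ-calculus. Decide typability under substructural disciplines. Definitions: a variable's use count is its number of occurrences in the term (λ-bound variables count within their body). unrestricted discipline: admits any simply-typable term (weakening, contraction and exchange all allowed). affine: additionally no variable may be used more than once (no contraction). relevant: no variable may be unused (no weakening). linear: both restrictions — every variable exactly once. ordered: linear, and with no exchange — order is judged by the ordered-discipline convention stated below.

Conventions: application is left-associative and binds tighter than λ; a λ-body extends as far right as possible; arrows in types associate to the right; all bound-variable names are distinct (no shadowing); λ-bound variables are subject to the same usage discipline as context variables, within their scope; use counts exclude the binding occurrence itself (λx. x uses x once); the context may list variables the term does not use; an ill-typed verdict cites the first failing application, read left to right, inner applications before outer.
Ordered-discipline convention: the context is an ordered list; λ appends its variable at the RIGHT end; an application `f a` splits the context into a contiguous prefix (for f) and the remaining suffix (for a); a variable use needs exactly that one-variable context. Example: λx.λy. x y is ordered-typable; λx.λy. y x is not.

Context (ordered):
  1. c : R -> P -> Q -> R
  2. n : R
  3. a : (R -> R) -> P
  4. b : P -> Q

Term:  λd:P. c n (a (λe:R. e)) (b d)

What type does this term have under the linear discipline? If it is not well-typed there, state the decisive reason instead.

term : P -> R
counts: c: 1×; n: 1×; a: 1×; b: 1×; d (bound): 1×; e (bound): 1×
left-to-right use order: c, n, a, e, b, d
typing: well-typed at P -> R
all disciplines: ordered ✓, linear ✓, affine ✓, relevant ✓, unrestricted ✓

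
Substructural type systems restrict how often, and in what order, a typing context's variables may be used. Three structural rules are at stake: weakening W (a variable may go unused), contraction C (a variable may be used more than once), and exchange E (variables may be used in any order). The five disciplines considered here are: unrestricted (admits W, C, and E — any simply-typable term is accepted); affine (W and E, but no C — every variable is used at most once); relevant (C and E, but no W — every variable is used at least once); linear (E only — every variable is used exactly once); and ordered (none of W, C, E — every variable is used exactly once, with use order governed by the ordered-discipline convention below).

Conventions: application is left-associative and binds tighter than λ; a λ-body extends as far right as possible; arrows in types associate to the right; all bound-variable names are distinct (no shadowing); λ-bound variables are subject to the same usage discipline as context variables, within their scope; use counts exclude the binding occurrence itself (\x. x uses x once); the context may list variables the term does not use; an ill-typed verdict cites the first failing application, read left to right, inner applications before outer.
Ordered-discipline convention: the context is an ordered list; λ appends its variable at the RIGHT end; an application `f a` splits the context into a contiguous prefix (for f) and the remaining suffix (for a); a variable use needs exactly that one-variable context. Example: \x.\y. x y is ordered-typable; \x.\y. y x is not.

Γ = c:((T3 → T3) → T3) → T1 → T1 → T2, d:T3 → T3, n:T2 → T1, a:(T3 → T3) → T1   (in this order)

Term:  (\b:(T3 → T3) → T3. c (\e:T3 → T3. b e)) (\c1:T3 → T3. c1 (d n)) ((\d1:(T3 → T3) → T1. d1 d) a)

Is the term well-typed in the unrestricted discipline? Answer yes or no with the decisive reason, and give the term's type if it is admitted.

no — fails simple typing
use counts: c ×1, d ×2, n ×1, a ×1, b (λ-bound) ×1, e (λ-bound) ×1, c1 (λ-bound) ×1, d1 (λ-bound) ×1
order of uses: c, b, e, c1, d, n, d1, d, a
typing: ill-typed: a function awaiting T3 gets T2 → T1
per-discipline verdicts: ordered ✗ · linear ✗ · affine ✗ · relevant ✗ · unrestricted ✗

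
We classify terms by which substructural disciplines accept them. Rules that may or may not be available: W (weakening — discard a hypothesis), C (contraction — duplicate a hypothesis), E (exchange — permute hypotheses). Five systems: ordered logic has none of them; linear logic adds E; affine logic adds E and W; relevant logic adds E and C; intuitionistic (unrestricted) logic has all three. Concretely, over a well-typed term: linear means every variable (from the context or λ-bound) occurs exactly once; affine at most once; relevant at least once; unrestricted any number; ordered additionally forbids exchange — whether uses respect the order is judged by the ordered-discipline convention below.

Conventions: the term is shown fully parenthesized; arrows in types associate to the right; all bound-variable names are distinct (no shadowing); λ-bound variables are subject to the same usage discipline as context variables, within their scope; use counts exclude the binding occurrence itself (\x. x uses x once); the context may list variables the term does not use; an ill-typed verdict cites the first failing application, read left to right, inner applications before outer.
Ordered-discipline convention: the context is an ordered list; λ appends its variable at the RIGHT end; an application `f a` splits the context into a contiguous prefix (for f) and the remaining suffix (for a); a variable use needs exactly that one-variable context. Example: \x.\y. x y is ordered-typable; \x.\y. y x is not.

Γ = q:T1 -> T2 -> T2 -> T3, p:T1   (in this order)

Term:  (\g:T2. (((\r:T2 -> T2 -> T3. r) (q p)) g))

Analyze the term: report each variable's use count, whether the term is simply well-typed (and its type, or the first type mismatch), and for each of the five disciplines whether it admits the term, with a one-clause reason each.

variable uses: q: 1, p: 1, g [bound]: 1, r [bound]: 1
use order (left to right): r, q, p, g
typing: well-typed at T2 -> T2 -> T3
ordered: ✓, q, p, g, r once each; derivable with no W/C/E
linear: ✓, exactly-once usage across q, p, g, r
affine: ✓, at most one use each (q, p, g, r)
relevant: ✓, every one of q, p, g, r appears
unrestricted: ✓, well-typed at T2 -> T2 -> T3; no restrictions here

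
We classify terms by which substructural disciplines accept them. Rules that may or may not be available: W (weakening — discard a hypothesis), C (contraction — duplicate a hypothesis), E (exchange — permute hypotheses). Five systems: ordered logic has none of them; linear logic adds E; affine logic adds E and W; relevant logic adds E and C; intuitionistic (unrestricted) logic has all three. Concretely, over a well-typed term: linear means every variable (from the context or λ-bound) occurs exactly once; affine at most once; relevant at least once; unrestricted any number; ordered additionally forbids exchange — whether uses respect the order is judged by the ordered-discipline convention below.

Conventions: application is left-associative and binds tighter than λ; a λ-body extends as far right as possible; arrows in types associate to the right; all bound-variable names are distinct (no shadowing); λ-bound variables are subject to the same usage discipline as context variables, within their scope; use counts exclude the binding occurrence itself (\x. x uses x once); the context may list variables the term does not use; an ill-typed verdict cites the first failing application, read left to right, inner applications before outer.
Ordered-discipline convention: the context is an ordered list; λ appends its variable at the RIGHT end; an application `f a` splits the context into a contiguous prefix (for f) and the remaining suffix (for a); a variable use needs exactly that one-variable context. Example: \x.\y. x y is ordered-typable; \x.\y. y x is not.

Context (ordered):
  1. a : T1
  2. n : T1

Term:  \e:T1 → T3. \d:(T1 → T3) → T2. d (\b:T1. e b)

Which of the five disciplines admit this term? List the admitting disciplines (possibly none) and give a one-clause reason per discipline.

admitted in: affine, unrestricted
variable uses: a ×0, n ×0, e (bound) ×1, d (bound) ×1, b (bound) ×1
left-to-right use order: d, e, b
typing: well-typed — term : (T1 → T3) → ((T1 → T3) → T2) → T2
ordered ✗ (needs weakening: a, n unused)
linear ✗ (needs weakening: a, n unused)
affine ✓ (no duplicate uses among a, n, e, d, b)
relevant ✗ (needs weakening: a, n unused)
unrestricted ✓ (typability at (T1 → T3) → ((T1 → T3) → T2) → T2 is all that's needed)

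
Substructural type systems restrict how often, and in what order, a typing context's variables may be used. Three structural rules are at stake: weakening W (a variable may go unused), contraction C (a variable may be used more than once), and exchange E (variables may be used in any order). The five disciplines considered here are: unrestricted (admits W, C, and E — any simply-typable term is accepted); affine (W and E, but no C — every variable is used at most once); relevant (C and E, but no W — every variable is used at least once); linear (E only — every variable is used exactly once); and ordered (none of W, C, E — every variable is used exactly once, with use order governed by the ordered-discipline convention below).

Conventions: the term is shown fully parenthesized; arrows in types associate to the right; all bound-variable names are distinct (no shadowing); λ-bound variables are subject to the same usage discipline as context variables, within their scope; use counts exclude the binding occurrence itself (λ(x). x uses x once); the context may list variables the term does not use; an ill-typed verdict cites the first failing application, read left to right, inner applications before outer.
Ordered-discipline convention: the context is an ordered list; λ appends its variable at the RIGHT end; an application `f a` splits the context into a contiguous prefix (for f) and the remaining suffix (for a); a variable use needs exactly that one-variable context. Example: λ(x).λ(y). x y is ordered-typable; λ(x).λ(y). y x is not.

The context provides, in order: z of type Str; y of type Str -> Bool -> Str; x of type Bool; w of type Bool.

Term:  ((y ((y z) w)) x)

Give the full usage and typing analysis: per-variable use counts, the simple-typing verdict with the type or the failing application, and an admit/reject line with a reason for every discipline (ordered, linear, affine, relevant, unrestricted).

variable uses: z ×1; y ×2; x ×1; w ×1
order of uses: y, y, z, w, x
typing: well-typed — term : Str
ordered: ✗ — needs contraction — y ×2
linear: ✗ — needs contraction — y ×2
affine: ✗ — needs contraction — y ×2
relevant: ✓ — z, y, x, w: all used, weakening unneeded
unrestricted: ✓ — type-checks (Str) and nothing is barred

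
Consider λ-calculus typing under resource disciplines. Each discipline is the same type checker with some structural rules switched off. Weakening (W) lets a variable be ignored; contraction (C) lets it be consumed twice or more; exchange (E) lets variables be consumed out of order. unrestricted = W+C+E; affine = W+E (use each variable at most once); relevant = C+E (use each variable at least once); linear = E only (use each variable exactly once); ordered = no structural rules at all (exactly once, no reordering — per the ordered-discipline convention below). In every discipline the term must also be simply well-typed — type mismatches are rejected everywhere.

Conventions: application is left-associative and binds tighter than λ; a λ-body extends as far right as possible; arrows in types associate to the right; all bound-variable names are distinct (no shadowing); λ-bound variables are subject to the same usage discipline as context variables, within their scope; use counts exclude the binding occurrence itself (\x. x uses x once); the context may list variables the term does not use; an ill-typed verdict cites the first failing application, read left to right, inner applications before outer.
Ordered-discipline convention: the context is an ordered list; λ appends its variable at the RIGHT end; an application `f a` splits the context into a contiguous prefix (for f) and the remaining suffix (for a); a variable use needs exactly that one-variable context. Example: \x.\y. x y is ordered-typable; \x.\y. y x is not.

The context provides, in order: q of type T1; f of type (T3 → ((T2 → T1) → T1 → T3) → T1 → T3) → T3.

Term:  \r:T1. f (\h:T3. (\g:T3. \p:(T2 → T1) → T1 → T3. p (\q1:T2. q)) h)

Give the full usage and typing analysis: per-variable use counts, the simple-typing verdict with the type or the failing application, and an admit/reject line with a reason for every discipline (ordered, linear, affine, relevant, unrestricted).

counts: q ×1, f ×1, r (λ-bound) ×0, h (λ-bound) ×1, g (λ-bound) ×0, p (λ-bound) ×1, q1 (λ-bound) ×0
uses in reading order: f, p, q, h
typing: well-typed at T1 → T3
ordered: ✗, unused: r, g, q1 — weakening required
linear: ✗, unused: r, g, q1 — weakening required
affine: ✓, at most one use each (q, f, r, h, g, p, q1)
relevant: ✗, unused: r, g, q1 — weakening required
unrestricted: ✓, typability at T1 → T3 is all that's needed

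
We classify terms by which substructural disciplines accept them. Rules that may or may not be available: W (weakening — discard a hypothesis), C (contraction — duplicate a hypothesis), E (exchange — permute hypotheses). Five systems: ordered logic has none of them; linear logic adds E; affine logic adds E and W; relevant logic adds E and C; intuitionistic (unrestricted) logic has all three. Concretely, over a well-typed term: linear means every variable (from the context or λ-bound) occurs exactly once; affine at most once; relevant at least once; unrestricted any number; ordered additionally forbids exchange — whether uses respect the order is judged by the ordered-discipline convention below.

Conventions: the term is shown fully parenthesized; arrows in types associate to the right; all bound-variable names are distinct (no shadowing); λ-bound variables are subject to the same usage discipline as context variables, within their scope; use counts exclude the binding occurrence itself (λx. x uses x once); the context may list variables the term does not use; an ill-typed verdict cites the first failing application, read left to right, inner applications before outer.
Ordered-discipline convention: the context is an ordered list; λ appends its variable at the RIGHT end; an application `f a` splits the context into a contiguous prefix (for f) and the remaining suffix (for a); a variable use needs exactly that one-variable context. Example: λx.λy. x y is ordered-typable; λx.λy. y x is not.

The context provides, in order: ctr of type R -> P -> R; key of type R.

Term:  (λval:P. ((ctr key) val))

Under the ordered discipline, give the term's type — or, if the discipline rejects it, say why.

term : P -> R
use counts: ctr: 1×, key: 1×, val (bound): 1×
uses in reading order: ctr, key, val
typing: well-typed at P -> R
per-discipline verdicts: ordered ✓ | linear ✓ | affine ✓ | relevant ✓ | unrestricted ✓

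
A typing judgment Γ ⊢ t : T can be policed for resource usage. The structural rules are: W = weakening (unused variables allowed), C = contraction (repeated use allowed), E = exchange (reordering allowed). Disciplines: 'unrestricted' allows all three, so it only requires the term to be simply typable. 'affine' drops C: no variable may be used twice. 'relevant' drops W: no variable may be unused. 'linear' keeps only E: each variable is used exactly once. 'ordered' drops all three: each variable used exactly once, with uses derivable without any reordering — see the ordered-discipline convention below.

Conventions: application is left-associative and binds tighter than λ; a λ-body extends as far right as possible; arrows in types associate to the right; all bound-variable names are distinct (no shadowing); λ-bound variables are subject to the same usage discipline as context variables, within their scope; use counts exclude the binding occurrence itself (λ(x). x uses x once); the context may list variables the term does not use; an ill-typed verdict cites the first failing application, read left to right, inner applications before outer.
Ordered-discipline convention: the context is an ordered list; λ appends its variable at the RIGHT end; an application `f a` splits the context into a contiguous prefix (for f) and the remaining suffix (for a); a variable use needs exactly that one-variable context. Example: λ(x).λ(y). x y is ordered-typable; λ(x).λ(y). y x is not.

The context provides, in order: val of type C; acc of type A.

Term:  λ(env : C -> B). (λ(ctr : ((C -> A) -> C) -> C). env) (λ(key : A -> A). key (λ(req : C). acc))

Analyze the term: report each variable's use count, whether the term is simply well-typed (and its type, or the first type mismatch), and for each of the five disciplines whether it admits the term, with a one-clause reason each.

usage: val=0; acc=1; env (λ-bound)=1; ctr (λ-bound)=0; key (λ-bound)=1; req (λ-bound)=0
order of uses: env, key, acc
typing: ill-typed: an argument C -> A mismatches the expected A
ordered: ✗, fails simple typing
linear: ✗, a type mismatch blocks all five
affine: ✗, the type mismatch rejects it
relevant: ✗, not simply typable
unrestricted: ✗, fails simple typing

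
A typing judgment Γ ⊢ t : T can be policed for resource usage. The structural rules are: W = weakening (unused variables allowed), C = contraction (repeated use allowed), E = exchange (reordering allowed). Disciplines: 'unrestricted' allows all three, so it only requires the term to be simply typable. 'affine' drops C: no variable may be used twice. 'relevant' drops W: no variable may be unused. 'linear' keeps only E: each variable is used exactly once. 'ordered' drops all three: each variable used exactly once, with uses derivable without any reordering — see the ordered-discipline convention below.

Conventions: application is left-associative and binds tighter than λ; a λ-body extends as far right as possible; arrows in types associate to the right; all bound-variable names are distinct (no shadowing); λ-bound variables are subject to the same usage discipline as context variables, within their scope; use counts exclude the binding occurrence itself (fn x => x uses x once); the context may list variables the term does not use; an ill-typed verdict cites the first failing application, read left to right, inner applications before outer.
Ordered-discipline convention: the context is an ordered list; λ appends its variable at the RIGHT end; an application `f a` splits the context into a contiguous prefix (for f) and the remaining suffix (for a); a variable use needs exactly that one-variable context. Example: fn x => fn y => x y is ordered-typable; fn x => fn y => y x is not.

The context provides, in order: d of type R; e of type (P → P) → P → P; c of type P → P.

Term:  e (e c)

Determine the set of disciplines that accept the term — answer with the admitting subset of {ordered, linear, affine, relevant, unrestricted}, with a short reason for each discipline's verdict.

accepted by: unrestricted
variable uses: d=0; e=2; c=1
left-to-right use order: e, e, c
typing: well-typed at P → P
ordered ✗ (uses contraction: e ×2; d never used (weakening))
linear ✗ (uses contraction: e ×2; d never used (weakening))
affine ✗ (uses contraction: e ×2)
relevant ✗ (d never used (weakening))
unrestricted ✓ (well-typed at P → P; no restrictions here)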